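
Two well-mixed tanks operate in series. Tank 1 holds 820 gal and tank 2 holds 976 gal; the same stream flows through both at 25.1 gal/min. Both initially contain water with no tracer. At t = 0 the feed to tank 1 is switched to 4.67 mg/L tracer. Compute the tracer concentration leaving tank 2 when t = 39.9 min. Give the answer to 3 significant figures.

Time constants: τᵢ = Vᵢ/Q for each well-mixed tank.
τ₁ = 820/25.1 = 32.669 min; τ₂ = 976/25.1 = 38.884 min.
Solving the cascade with C₁(0)=C₂(0)=0 gives C₂(t) = C_in[1 − (τ₁ e^(−t/τ₁) − τ₂ e^(−t/τ₂))/(τ₁ − τ₂)].
At t = 39.9: e^(−t/τ₁) = 0.29484, e^(−t/τ₂) = 0.35840.
C₂ = 4.67·[1 − (32.669·0.29484 − 38.884·0.35840)/(-6.2151)] = 4.67·0.30752 = 1.4361 mg/L.

1.44 mg/L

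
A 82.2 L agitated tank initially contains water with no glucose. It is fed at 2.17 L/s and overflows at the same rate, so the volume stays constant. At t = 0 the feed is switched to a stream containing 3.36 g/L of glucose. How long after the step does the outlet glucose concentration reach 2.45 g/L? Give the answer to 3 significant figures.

49.5 s

Transient balance on the dissolved component: V dC/dt = Q(C_in − C), so τ = V/Q = 37.880 s.
C(t) = C_in + (C₀ − C_in) e^(−t/τ). Set C = 2.45 and solve for t:
e^(−t/τ) = (C − C_in)/(C₀ − C_in) = (2.45 − 3.36)/(0 − 3.36) = 0.27083
t = −τ ln(…) = 37.880 × 1.3063 = 49.481 s.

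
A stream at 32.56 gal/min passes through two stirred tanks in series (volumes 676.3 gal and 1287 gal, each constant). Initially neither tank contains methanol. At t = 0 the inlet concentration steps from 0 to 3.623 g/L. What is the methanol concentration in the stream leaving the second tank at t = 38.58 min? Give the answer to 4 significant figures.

1.372 g/L

Species balance on tank i: dCᵢ/dt = (Cᵢ₋₁ − Cᵢ)/τᵢ with τᵢ = Vᵢ/Q.
τ₁ = 676.3/32.56 = 20.7709 min; τ₂ = 1287/32.56 = 39.5270 min.
Tank 1: C₁ = C_in(1 − e^(−t/τ₁)). Tank 2 (τ₁ ≠ τ₂): C₂ = C_in[1 − (τ₁ e^(−t/τ₁) − τ₂ e^(−t/τ₂))/(τ₁ − τ₂)].
At t = 38.58: e^(−t/τ₁) = 0.156077, e^(−t/τ₂) = 0.376800.
C₂ = 3.623·[1 − (20.7709·0.156077 − 39.5270·0.376800)/(-18.7561)] = 3.623·0.378767 = 1.37227 g/L.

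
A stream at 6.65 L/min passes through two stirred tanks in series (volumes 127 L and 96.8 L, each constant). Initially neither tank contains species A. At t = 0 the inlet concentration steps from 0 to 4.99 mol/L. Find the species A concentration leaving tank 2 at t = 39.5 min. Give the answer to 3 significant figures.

3.40 mol/L

Species balance on tank i: dCᵢ/dt = (Cᵢ₋₁ − Cᵢ)/τᵢ with τᵢ = Vᵢ/Q.
τ₁ = 127/6.65 = 19.098 min; τ₂ = 96.8/6.65 = 14.556 min.
Tank 1: C₁ = C_in(1 − e^(−t/τ₁)). Tank 2 (τ₁ ≠ τ₂): C₂ = C_in[1 − (τ₁ e^(−t/τ₁) − τ₂ e^(−t/τ₂))/(τ₁ − τ₂)].
At t = 39.5: e^(−t/τ₁) = 0.12640, e^(−t/τ₂) = 0.066299.
C₂ = 4.99·[1 − (19.098·0.12640 − 14.556·0.066299)/(4.5414)] = 4.99·0.68096 = 3.3980 mol/L.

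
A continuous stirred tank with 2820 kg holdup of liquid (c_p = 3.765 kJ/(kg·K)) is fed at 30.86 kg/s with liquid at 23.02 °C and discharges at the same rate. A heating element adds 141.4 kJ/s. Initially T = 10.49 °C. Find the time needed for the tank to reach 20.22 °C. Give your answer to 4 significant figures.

M c_p dT/dt = ṁ c_p (T_in − T) + Q̇.
τ = M/ṁ = 91.3804 s; T_ss = T_in + Q̇/(ṁ c_p) = 24.2370 °C.
T(t) = T_ss + (T₀ − T_ss) e^(−t/τ). Set T = 20.22:
e^(−t/τ) = (20.22 − 24.2370)/(10.49 − 24.2370) = 0.292209
t = −91.3804 · ln(0.292209) = 112.424 s.

112.4 s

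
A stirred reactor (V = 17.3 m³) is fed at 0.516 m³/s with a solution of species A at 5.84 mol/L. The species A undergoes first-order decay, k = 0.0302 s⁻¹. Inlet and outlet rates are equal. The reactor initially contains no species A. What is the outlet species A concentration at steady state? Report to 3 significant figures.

2.90 mol/L

Accumulation = in − out − consumed: V dC/dt = Q C_in − Q C − k V C.
Steady state (dC/dt = 0): C_ss = Q C_in/(Q + kV) = C_in/(1 + kV/Q).
C_ss = 0.516·5.84/(0.516 + 0.0302·17.3) = 3.0134/1.0385 = 2.9018 mol/L.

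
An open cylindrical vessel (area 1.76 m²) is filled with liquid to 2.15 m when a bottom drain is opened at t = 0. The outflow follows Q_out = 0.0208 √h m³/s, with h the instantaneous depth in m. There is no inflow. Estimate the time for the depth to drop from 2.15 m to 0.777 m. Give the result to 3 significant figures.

99.0 s

Unsteady balance on liquid volume: A dh/dt = −0.0208 √h.
∫ h^(−1/2) dh = −(0.0208/A) ∫ dt, giving 2√h = 2√h₀ − (0.0208/A) t.
t = 2A(√h₀ − √h)/0.0208 = 2·1.76·(√2.15 − √0.777)/0.0208
  = 3.5200 × (1.4663 − 0.88148) / 0.0208 = 98.968 s.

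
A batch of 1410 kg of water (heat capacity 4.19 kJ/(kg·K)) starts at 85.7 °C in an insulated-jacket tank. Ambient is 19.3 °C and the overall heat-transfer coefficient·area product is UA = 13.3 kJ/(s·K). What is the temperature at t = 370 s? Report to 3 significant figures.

Unsteady energy balance on the tank contents: M c_p dT/dt = −UA(T − T_amb).
dT/dt = (T_ss − T)/τ with T_ss = T_amb = 19.300 °C, τ = M c_p/UA = 1410·4.19/13.3 = 444.20 s.
Solution: T(t) = T_ss + (T₀ − T_ss) e^(−t/τ).
T(370) = 19.300 + (66.400)·0.43476 = 48.168 °C.

48.2 °C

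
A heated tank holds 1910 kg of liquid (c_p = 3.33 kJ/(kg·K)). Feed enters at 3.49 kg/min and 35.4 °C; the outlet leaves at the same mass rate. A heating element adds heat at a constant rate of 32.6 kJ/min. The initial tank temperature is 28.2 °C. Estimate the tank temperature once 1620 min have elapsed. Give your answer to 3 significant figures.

37.7 °C

Unsteady energy balance on the tank contents: M c_p dT/dt = ṁ c_p (T_in − T) + 32.6.
τ = M/ṁ = 547.28 min; T_ss = T_in + Q̇/(ṁ c_p) = 35.4 + 32.6/(3.49·3.33) = 38.205 °C.
This is linear first-order; T(t) = T_ss + (T₀ − T_ss) e^(−t/τ).
T(1620) = 38.205 + (-10.005)·e^(−1620/547.28) = 38.205 + (-10.005)·0.051813 = 37.687 °C.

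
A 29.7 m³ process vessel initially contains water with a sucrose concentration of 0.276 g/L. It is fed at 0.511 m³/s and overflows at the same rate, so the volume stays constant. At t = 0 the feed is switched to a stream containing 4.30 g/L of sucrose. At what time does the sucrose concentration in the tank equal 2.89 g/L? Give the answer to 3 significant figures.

61.0 s

Species balance on the tank: V dC/dt = Q(C_in − C), so τ = V/Q = 58.121 s.
C(t) = C_in + (C₀ − C_in) e^(−t/τ). Set C = 2.89 and solve for t:
e^(−t/τ) = (C − C_in)/(C₀ − C_in) = (2.89 − 4.30)/(0.276 − 4.30) = 0.35040
t = −τ ln(…) = 58.121 × 1.0487 = 60.951 s.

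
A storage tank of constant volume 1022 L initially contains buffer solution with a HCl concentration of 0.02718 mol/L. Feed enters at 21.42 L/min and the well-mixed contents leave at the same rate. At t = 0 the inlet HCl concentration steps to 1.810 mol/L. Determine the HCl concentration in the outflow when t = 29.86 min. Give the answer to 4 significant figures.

Unsteady species balance (constant V, well mixed): V dC/dt = Q(C_in − C).
Rewrite as dC/dt + C/τ = C_in/τ, τ = V/Q = 47.7124 min.
Solution: C(t) = C_in + (C₀ − C_in) e^(−t/τ).
C(29.86) = 1.810 + (0.02718 − 1.810)·e^(−29.86/47.7124) = 1.810 + (-1.78282)·0.534816 = 0.856520 mol/L.

0.8565 mol/L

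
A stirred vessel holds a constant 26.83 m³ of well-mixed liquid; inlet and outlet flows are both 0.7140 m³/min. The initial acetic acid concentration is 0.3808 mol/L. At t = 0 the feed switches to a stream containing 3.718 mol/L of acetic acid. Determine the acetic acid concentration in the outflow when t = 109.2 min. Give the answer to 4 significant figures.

3.535 mol/L

Transient balance on the dissolved component: V dC/dt = Q(C_in − C).
Rewrite as dC/dt + C/τ = C_in/τ, τ = V/Q = 37.5770 min.
Solution: C(t) = C_in + (C₀ − C_in) e^(−t/τ).
C(109.2) = 3.718 + (0.3808 − 3.718)·e^(−109.2/37.5770) = 3.718 + (-3.33720)·0.0546924 = 3.53548 mol/L.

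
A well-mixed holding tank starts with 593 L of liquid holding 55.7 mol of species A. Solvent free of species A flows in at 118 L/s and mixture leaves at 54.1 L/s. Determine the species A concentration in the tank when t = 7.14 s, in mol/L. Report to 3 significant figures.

0.0327 mol/L

Let m(t) be the amount of species A. Volume: V(t) = V₀ + (Q_in − Q_out) t = 593 + 63.900 t; V(7.14) = 1049.2 L.
Solute balance: dm/dt = 0 − Q_out C = −Q_out m/V(t).
Separate: dm/m = −Q_out dt/V(t) ⇒ ln(m/m₀) = −(Q_out/(Q_in−Q_out)) ln(V/V₀).
m = m₀ (V₀/V)^(Q_out/(Q_in−Q_out)) = 55.7 × (593/1049.2)^(0.84664) = 34.359 mol.
C = m/V = 34.359/1049.2 = 0.032746 mol/L.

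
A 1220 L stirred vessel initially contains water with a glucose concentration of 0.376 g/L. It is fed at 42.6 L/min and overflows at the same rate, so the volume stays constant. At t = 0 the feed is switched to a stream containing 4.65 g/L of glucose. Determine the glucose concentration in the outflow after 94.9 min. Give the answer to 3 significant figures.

Accumulation = in − out for the solute gives V dC/dt = Q(C_in − C).
Rewrite as dC/dt + C/τ = C_in/τ, τ = V/Q = 28.638 min.
Integrating: C(t) = C_in + (C₀ − C_in) e^(−t/τ).
C(94.9) = 4.65 + (0.376 − 4.65)·e^(−94.9/28.638) = 4.65 + (-4.2740)·0.036381 = 4.4945 g/L.

4.49 g/L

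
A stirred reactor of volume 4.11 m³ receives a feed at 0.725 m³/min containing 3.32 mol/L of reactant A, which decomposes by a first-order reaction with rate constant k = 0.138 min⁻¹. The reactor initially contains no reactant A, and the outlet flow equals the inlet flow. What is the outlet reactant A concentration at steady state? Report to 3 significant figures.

Accumulation = in − out − consumed: V dC/dt = Q C_in − Q C − k V C.
Steady state (dC/dt = 0): C_ss = Q C_in/(Q + kV) = C_in/(1 + kV/Q).
C_ss = 0.725·3.32/(0.725 + 0.138·4.11) = 2.4070/1.2922 = 1.8627 mol/L.

1.86 mol/L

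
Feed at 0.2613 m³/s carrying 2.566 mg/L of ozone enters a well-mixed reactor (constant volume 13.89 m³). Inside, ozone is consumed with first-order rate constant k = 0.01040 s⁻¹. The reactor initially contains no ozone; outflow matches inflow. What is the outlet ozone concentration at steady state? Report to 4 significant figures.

Species balance: V dC/dt = Q C_in − Q C − k V C.
At steady state: 0 = Q C_in − (Q + kV) C_ss, so C_ss = Q C_in/(Q + kV).
C_ss = 0.2613·2.566/(0.2613 + 0.01040·13.89) = 0.670496/0.405756 = 1.65246 mg/L.

1.652 mg/L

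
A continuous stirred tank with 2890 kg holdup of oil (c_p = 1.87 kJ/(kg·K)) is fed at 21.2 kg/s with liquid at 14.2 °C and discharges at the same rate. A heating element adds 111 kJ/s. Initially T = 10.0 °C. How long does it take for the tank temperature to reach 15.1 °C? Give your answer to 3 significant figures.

Energy balance: M c_p dT/dt = ṁ c_p (T_in − T) + 111.
τ = M/ṁ = 136.32 s; T_ss = T_in + Q̇/(ṁ c_p) = 17.000 °C.
T(t) = T_ss + (T₀ − T_ss) e^(−t/τ). Set T = 15.1:
e^(−t/τ) = (15.1 − 17.000)/(10.0 − 17.000) = 0.27142
t = −136.32 · ln(0.27142) = 177.77 s.

178 s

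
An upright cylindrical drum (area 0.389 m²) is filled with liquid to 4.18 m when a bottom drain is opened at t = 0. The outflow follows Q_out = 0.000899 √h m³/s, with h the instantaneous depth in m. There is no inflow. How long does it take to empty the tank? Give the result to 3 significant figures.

A dh/dt = −Q_out = −0.000899 √h.
∫ h^(−1/2) dh = −(0.000899/A) ∫ dt, giving 2√h = 2√h₀ − (0.000899/A) t.
Tank is empty when √h = 0: t_empty = 2A√h₀/0.000899.
t_empty = 2·0.389·√4.18/0.000899 = 0.77800·2.0445/0.000899 = 1769.3 s.

1770 s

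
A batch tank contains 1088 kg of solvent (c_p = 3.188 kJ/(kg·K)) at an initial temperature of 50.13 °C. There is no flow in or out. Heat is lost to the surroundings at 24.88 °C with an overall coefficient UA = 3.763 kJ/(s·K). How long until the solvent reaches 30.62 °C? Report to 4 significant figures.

1365 s

Unsteady energy balance on the tank contents: M c_p dT/dt = −UA(T − T_amb).
τ = M c_p/UA = 921.750 s; T_ss = T_amb = 24.8800 °C.
T(t) = T_ss + (T₀ − T_ss)e^(−t/τ); set T = 30.62:
t = −τ ln[(T − T_ss)/(T₀ − T_ss)] = −921.750 · ln(0.227327) = 1365.45 s.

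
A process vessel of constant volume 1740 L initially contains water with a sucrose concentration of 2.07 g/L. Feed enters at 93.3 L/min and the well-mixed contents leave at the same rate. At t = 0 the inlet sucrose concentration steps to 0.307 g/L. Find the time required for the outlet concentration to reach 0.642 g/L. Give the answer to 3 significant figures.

Transient balance on the dissolved component: V dC/dt = Q(C_in − C), so τ = V/Q = 18.650 min.
C(t) = C_in + (C₀ − C_in) e^(−t/τ). Set C = 0.642 and solve for t:
e^(−t/τ) = (C − C_in)/(C₀ − C_in) = (0.642 − 0.307)/(2.07 − 0.307) = 0.19002
t = −τ ln(…) = 18.650 × 1.6606 = 30.970 min.

31.0 min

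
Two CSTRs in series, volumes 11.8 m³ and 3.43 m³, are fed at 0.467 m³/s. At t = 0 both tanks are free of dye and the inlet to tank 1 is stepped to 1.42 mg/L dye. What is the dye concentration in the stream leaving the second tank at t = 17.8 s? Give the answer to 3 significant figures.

Species balance on tank i: dCᵢ/dt = (Cᵢ₋₁ − Cᵢ)/τᵢ with τᵢ = Vᵢ/Q.
τ₁ = 11.8/0.467 = 25.268 s; τ₂ = 3.43/0.467 = 7.3448 s.
Solving the cascade with C₁(0)=C₂(0)=0 gives C₂(t) = C_in[1 − (τ₁ e^(−t/τ₁) − τ₂ e^(−t/τ₂))/(τ₁ − τ₂)].
At t = 17.8: e^(−t/τ₁) = 0.49438, e^(−t/τ₂) = 0.088611.
C₂ = 1.42·[1 − (25.268·0.49438 − 7.3448·0.088611)/(17.923)] = 1.42·0.33934 = 0.48187 mg/L.

0.482 mg/L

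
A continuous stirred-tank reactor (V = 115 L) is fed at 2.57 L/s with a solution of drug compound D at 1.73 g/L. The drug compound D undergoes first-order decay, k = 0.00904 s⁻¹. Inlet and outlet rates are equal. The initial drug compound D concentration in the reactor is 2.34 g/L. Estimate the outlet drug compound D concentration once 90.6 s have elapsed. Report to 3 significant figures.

1.30 g/L

Species balance: V dC/dt = Q C_in − Q C − k V C.
dC/dt = (Q/V) C_in − (Q/V + k) C; effective rate a = Q/V + k = 0.022348 + 0.00904 = 0.031388 s⁻¹.
C_ss = Q C_in/(Q + kV) = 1.2317 g/L; C(t) = C_ss + (C₀ − C_ss) e^(−a t).
C(90.6) = 1.2317 + (1.1083)·e^(−0.031388·90.6) = 1.2317 + (1.1083)·0.058208 = 1.2963 g/L.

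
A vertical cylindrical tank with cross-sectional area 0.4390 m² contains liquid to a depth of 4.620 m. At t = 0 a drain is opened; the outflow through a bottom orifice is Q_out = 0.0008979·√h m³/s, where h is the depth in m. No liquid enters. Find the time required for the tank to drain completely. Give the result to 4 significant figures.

With no inflow, A dh/dt = −0.0008979 √h.
This is separable: 2 d(√h)/dt = −0.0008979/A, so √h = √h₀ − (0.0008979/(2A)) t.
Tank is empty when √h = 0: t_empty = 2A√h₀/0.0008979.
t_empty = 2·0.4390·√4.620/0.0008979 = 0.878000·2.14942/0.0008979 = 2101.78 s.

2102 s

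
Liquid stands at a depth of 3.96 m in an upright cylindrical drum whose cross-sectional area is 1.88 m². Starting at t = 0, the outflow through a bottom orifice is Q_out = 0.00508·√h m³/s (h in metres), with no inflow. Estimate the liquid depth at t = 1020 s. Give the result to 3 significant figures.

With no inflow, A dh/dt = −0.00508 √h.
Separate and integrate: 2(√h − √h₀) = −(0.00508/A) t.
√h = √3.96 − 0.00508·1020/(2·1.88) = 1.9900 − 1.3781 = 0.61189.
h = 0.61189² = 0.37441 m.

0.374 m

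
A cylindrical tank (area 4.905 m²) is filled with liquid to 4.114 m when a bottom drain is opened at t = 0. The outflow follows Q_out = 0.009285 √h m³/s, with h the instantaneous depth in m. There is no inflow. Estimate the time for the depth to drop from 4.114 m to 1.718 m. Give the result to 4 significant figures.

758.1 s

A dh/dt = −Q_out = −0.009285 √h.
Separate and integrate: 2(√h − √h₀) = −(0.009285/A) t.
t = 2A(√h₀ − √h)/0.009285 = 2·4.905·(√4.114 − √1.718)/0.009285
  = 9.81000 × (2.02830 − 1.31072) / 0.009285 = 758.148 s.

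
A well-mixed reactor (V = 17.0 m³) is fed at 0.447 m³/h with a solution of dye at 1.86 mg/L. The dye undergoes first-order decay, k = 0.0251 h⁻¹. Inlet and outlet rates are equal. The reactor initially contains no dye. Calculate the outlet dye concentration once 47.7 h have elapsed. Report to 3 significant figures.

Accumulation = in − out − consumed: V dC/dt = Q C_in − Q C − k V C.
This is linear with rate a = Q/V + k = 0.051394 h⁻¹.
C_ss = Q C_in/(Q + kV) = 0.95161 mg/L; C(t) = C_ss + (C₀ − C_ss) e^(−a t).
C(47.7) = 0.95161 + (-0.95161)·e^(−0.051394·47.7) = 0.95161 + (-0.95161)·0.086164 = 0.86961 mg/L.

0.870 mg/L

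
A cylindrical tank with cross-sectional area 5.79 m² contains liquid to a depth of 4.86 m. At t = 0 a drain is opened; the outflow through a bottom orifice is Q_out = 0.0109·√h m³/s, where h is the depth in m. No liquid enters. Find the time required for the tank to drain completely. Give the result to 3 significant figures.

2340 s

A dh/dt = −Q_out = −0.0109 √h.
This is separable: 2 d(√h)/dt = −0.0109/A, so √h = √h₀ − (0.0109/(2A)) t.
Tank is empty when √h = 0: t_empty = 2A√h₀/0.0109.
t_empty = 2·5.79·√4.86/0.0109 = 11.580·2.2045/0.0109 = 2342.1 s.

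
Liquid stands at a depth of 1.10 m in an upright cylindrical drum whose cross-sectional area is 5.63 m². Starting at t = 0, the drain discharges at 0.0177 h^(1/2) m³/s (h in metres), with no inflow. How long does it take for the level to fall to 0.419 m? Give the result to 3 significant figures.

255 s

With no inflow, A dh/dt = −0.0177 √h.
This is separable: 2 d(√h)/dt = −0.0177/A, so √h = √h₀ − (0.0177/(2A)) t.
t = 2A(√h₀ − √h)/0.0177 = 2·5.63·(√1.10 − √0.419)/0.0177
  = 11.260 × (1.0488 − 0.64730) / 0.0177 = 255.42 s.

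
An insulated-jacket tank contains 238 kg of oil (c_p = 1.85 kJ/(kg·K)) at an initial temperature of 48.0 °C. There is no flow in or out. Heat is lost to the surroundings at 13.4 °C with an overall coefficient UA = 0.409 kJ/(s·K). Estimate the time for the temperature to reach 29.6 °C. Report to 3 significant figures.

Lumped-capacitance energy balance: M c_p dT/dt = UA(T_amb − T).
τ = M c_p/UA = 1076.5 s; T_ss = T_amb = 13.400 °C.
T(t) = T_ss + (T₀ − T_ss)e^(−t/τ); set T = 29.6:
t = −τ ln[(T − T_ss)/(T₀ − T_ss)] = −1076.5 · ln(0.46821) = 816.92 s.

817 s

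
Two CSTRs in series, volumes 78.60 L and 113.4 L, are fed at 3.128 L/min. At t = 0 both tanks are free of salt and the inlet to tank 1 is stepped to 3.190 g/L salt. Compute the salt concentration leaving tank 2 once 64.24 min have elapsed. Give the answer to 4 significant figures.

1.982 g/L

Each tank obeys Vᵢ dCᵢ/dt = Q(Cᵢ₋₁ − Cᵢ), so τᵢ = Vᵢ/Q.
τ₁ = 78.60/3.128 = 25.1279 min; τ₂ = 113.4/3.128 = 36.2532 min.
Tank 1: C₁ = C_in(1 − e^(−t/τ₁)). Tank 2 (τ₁ ≠ τ₂): C₂ = C_in[1 − (τ₁ e^(−t/τ₁) − τ₂ e^(−t/τ₂))/(τ₁ − τ₂)].
At t = 64.24: e^(−t/τ₁) = 0.0775740, e^(−t/τ₂) = 0.169996.
C₂ = 3.190·[1 − (25.1279·0.0775740 − 36.2532·0.169996)/(-11.1253)] = 3.190·0.621258 = 1.98181 g/L.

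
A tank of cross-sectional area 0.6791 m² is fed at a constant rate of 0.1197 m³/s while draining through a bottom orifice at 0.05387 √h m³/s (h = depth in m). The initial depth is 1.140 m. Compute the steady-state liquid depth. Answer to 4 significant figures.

Level balance: A dh/dt = 0.1197 − 0.05387 √h. Setting dh/dt = 0:
Q_in = 0.05387 √h_ss ⇒ √h_ss = 0.1197/0.05387 = 2.22202.
h_ss = 2.22202² = 4.93735 m. (Since h₀ = 1.140 m < h_ss, the level will rise toward this value.)

4.937 m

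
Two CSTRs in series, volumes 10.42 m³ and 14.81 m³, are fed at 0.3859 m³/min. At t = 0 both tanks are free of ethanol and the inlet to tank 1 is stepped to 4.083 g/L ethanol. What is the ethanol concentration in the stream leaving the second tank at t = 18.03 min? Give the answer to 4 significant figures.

Time constants: τᵢ = Vᵢ/Q for each well-mixed tank.
τ₁ = 10.42/0.3859 = 27.0018 min; τ₂ = 14.81/0.3859 = 38.3778 min.
Tank 1: C₁ = C_in(1 − e^(−t/τ₁)). Tank 2 (τ₁ ≠ τ₂): C₂ = C_in[1 − (τ₁ e^(−t/τ₁) − τ₂ e^(−t/τ₂))/(τ₁ − τ₂)].
At t = 18.03: e^(−t/τ₁) = 0.512870, e^(−t/τ₂) = 0.625126.
C₂ = 4.083·[1 − (27.0018·0.512870 − 38.3778·0.625126)/(-11.3760)] = 4.083·0.108427 = 0.442707 g/L.

0.4427 g/L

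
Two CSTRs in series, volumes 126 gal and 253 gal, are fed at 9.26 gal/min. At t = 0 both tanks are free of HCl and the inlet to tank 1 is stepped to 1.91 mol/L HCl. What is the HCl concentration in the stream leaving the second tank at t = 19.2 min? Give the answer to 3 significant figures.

Each tank obeys Vᵢ dCᵢ/dt = Q(Cᵢ₋₁ − Cᵢ), so τᵢ = Vᵢ/Q.
τ₁ = 126/9.26 = 13.607 min; τ₂ = 253/9.26 = 27.322 min.
Solving the cascade with C₁(0)=C₂(0)=0 gives C₂(t) = C_in[1 − (τ₁ e^(−t/τ₁) − τ₂ e^(−t/τ₂))/(τ₁ − τ₂)].
At t = 19.2: e^(−t/τ₁) = 0.24389, e^(−t/τ₂) = 0.49523.
C₂ = 1.91·[1 − (13.607·0.24389 − 27.322·0.49523)/(-13.715)] = 1.91·0.25541 = 0.48783 mol/L.

0.488 mol/L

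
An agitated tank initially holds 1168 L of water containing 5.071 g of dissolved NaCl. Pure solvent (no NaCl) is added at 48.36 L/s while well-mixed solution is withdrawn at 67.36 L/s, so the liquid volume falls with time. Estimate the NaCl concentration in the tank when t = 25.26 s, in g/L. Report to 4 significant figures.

Total volume: dV/dt = Q_in − Q_out = -19.0000 L/s, so V(t) = 1168 − 19.0000 t and V(25.26) = 688.060 L.
No NaCl enters, so dm/dt = −Q_out · (m/V).
dm/m = −Q_out dt/(V₀ − 19.0000 t); integrating gives ln(m/m₀) = −(Q_out/(Q_in−Q_out)) ln(V/V₀).
m = m₀ (V₀/V)^(Q_out/(Q_in−Q_out)) = 5.071 × (1168/688.060)^(-3.54526) = 0.776843 g.
C = m/V = 0.776843/688.060 = 0.00112903 g/L.

0.001129 g/L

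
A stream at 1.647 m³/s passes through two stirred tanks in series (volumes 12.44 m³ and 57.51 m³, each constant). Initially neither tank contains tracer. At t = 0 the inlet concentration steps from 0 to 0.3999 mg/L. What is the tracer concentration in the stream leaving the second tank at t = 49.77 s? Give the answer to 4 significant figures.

Each tank obeys Vᵢ dCᵢ/dt = Q(Cᵢ₋₁ − Cᵢ), so τᵢ = Vᵢ/Q.
τ₁ = 12.44/1.647 = 7.55313 s; τ₂ = 57.51/1.647 = 34.9180 s.
Tank 1: C₁ = C_in(1 − e^(−t/τ₁)). Tank 2 (τ₁ ≠ τ₂): C₂ = C_in[1 − (τ₁ e^(−t/τ₁) − τ₂ e^(−t/τ₂))/(τ₁ − τ₂)].
At t = 49.77: e^(−t/τ₁) = 0.00137497, e^(−t/τ₂) = 0.240427.
C₂ = 0.3999·[1 − (7.55313·0.00137497 − 34.9180·0.240427)/(-27.3649)] = 0.3999·0.693591 = 0.277367 mg/L.

0.2774 mg/L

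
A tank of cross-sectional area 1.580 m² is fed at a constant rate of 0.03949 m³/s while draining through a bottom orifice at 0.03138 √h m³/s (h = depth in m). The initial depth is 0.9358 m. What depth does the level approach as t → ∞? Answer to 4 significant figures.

1.584 m

A dh/dt = Q_in − 0.03138 √h. Steady state requires inflow = outflow:
Q_in = 0.03138 √h_ss ⇒ √h_ss = 0.03949/0.03138 = 1.25844.
h_ss = 1.25844² = 1.58368 m. (Since h₀ = 0.9358 m < h_ss, the level will rise toward this value.)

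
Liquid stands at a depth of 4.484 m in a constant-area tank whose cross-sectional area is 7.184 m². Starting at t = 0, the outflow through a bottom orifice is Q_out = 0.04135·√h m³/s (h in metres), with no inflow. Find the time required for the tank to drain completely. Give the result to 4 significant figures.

With no inflow, A dh/dt = −0.04135 √h.
∫ h^(−1/2) dh = −(0.04135/A) ∫ dt, giving 2√h = 2√h₀ − (0.04135/A) t.
Tank is empty when √h = 0: t_empty = 2A√h₀/0.04135.
t_empty = 2·7.184·√4.484/0.04135 = 14.3680·2.11755/0.04135 = 735.790 s.

735.8 s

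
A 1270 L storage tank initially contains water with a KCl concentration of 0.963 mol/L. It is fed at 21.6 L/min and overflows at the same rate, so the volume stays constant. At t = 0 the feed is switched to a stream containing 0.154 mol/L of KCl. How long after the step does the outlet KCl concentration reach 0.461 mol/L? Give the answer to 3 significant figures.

57.0 min

Accumulation = in − out for the solute gives V dC/dt = Q(C_in − C), so τ = V/Q = 58.796 min.
C(t) = C_in + (C₀ − C_in) e^(−t/τ). Set C = 0.461 and solve for t:
e^(−t/τ) = (C − C_in)/(C₀ − C_in) = (0.461 − 0.154)/(0.963 − 0.154) = 0.37948
t = −τ ln(…) = 58.796 × 0.96895 = 56.971 min.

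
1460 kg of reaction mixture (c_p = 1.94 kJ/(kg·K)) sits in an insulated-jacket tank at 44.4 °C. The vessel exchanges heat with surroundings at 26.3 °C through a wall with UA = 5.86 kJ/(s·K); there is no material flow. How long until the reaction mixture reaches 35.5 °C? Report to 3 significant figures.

Heat balance on the well-mixed liquid: M c_p dT/dt = −UA(T − T_amb).
τ = M c_p/UA = 483.34 s; T_ss = T_amb = 26.300 °C.
T(t) = T_ss + (T₀ − T_ss)e^(−t/τ); set T = 35.5:
t = −τ ln[(T − T_ss)/(T₀ − T_ss)] = −483.34 · ln(0.50829) = 327.08 s.

327 s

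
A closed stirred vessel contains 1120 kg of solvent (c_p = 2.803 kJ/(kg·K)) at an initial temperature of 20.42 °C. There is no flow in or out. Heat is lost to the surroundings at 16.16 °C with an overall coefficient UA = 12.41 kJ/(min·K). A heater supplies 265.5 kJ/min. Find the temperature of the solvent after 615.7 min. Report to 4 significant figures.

36.05 °C

Energy balance: M c_p dT/dt = −UA(T − T_amb) + Q̇.
dT/dt = (T_ss − T)/τ with T_ss = T_amb + Q̇/UA = 16.16 + 265.5/12.41 = 37.5540 °C, τ = M c_p/UA = 1120·2.803/12.41 = 252.970 min.
Solution: T(t) = T_ss + (T₀ − T_ss) e^(−t/τ).
T(615.7) = 37.5540 + (-17.1340)·0.0876956 = 36.0515 °C.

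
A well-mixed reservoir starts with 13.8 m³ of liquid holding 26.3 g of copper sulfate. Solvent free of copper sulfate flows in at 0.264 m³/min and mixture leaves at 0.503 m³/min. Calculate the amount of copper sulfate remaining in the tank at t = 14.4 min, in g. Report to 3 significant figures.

14.4 g

Let m(t) be the amount of copper sulfate. Volume: V(t) = V₀ + (Q_in − Q_out) t = 13.8 − 0.23900 t; V(14.4) = 10.358 m³.
Solute balance: dm/dt = 0 − Q_out C = −Q_out m/V(t).
dm/m = −Q_out dt/(V₀ − 0.23900 t); integrating gives ln(m/m₀) = −(Q_out/(Q_in−Q_out)) ln(V/V₀).
m = m₀ (V₀/V)^(Q_out/(Q_in−Q_out)) = 26.3 × (13.8/10.358)^(-2.1046) = 14.380 g.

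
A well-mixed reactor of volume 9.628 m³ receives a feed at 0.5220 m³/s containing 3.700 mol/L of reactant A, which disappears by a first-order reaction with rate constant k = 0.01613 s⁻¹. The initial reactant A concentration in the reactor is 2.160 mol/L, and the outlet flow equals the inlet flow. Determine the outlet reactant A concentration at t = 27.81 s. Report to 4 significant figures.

Species balance: V dC/dt = Q C_in − Q C − k V C.
This is linear with rate a = Q/V + k = 0.0703469 s⁻¹.
C_ss = Q C_in/(Q + kV) = 2.85162 mol/L; C(t) = C_ss + (C₀ − C_ss) e^(−a t).
C(27.81) = 2.85162 + (-0.691618)·e^(−0.0703469·27.81) = 2.85162 + (-0.691618)·0.141374 = 2.75384 mol/L.

2.754 mol/L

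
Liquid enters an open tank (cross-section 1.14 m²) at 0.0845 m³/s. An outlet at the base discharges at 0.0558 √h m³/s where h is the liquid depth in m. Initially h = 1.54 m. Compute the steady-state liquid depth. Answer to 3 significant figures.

2.29 m

Volume balance on the tank: A dh/dt = Q_in − 0.0558 √h. At steady state dh/dt = 0:
Q_in = 0.0558 √h_ss ⇒ √h_ss = 0.0845/0.0558 = 1.5143.
h_ss = 1.5143² = 2.2932 m. (Since h₀ = 1.54 m < h_ss, the level will rise toward this value.)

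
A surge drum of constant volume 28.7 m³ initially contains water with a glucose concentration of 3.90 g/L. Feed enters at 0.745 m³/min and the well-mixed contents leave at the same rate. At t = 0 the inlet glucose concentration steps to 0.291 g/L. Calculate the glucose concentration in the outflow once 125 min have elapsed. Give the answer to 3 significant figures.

Accumulation = in − out for the solute gives V dC/dt = Q(C_in − C).
So dC/dt = (C_in − C)/τ with τ = V/Q = 28.7/0.745 = 38.523 min.
C approaches C_in exponentially: C(t) = C_in + (C₀ − C_in) e^(−t/τ).
C(125) = 0.291 + (3.90 − 0.291)·e^(−125/38.523) = 0.291 + (3.6090)·0.038977 = 0.43167 g/L.

0.432 g/L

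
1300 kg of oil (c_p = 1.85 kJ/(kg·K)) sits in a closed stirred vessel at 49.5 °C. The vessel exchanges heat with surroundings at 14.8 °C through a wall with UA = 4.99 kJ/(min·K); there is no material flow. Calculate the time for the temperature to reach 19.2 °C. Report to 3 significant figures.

995 min

Lumped-capacitance energy balance: M c_p dT/dt = UA(T_amb − T).
τ = M c_p/UA = 481.96 min; T_ss = T_amb = 14.800 °C.
T(t) = T_ss + (T₀ − T_ss)e^(−t/τ); set T = 19.2:
t = −τ ln[(T − T_ss)/(T₀ − T_ss)] = −481.96 · ln(0.12680) = 995.32 min.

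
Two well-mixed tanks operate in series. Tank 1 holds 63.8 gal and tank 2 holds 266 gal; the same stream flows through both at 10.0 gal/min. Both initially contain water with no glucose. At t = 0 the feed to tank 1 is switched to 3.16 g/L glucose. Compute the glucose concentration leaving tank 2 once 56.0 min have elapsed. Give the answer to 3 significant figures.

Time constants: τᵢ = Vᵢ/Q for each well-mixed tank.
τ₁ = 63.8/10.0 = 6.3800 min; τ₂ = 266/10.0 = 26.600 min.
Solving the cascade with C₁(0)=C₂(0)=0 gives C₂(t) = C_in[1 − (τ₁ e^(−t/τ₁) − τ₂ e^(−t/τ₂))/(τ₁ − τ₂)].
At t = 56.0: e^(−t/τ₁) = 0.00015417, e^(−t/τ₂) = 0.12181.
C₂ = 3.16·[1 − (6.3800·0.00015417 − 26.600·0.12181)/(-20.220)] = 3.16·0.83980 = 2.6538 g/L.

2.65 g/L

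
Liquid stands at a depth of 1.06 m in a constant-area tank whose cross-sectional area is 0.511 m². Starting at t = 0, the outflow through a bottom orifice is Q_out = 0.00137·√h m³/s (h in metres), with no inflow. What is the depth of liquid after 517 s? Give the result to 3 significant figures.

A dh/dt = −Q_out = −0.00137 √h.
This is separable: 2 d(√h)/dt = −0.00137/A, so √h = √h₀ − (0.00137/(2A)) t.
√h = √1.06 − 0.00137·517/(2·0.511) = 1.0296 − 0.69304 = 0.33652.
h = 0.33652² = 0.11325 m.

0.113 m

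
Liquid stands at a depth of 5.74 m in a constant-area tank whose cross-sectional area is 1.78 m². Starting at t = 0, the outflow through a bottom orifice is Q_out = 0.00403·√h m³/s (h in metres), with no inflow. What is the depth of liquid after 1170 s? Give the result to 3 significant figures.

1.15 m

A dh/dt = −Q_out = −0.00403 √h.
Separate and integrate: 2(√h − √h₀) = −(0.00403/A) t.
√h = √5.74 − 0.00403·1170/(2·1.78) = 2.3958 − 1.3245 = 1.0714.
h = 1.0714² = 1.1478 m.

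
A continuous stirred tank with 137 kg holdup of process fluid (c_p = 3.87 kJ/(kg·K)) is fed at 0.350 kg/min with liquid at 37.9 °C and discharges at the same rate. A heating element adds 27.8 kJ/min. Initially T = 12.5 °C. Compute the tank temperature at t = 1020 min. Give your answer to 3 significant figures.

55.0 °C

Energy balance: M c_p dT/dt = ṁ c_p (T_in − T) + 27.8.
Rearrange: dT/dt = (T_ss − T)/τ with τ = M/ṁ = 391.43 min and T_ss = T_in + Q̇/(ṁ c_p) = 58.424 °C.
Solution: T(t) = T_ss + (T₀ − T_ss) e^(−t/τ).
T(1020) = 58.424 + (-45.924)·e^(−1020/391.43) = 58.424 + (-45.924)·0.073841 = 55.033 °C.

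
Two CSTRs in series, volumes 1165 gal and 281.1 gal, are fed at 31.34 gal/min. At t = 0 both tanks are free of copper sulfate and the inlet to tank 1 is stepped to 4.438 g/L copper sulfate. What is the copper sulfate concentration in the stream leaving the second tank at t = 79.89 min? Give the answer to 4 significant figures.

3.756 g/L

Time constants: τᵢ = Vᵢ/Q for each well-mixed tank.
τ₁ = 1165/31.34 = 37.1729 min; τ₂ = 281.1/31.34 = 8.96937 min.
Solving the cascade with C₁(0)=C₂(0)=0 gives C₂(t) = C_in[1 − (τ₁ e^(−t/τ₁) − τ₂ e^(−t/τ₂))/(τ₁ − τ₂)].
At t = 79.89: e^(−t/τ₁) = 0.116584, e^(−t/τ₂) = 0.000135440.
C₂ = 4.438·[1 − (37.1729·0.116584 − 8.96937·0.000135440)/(28.2036)] = 4.438·0.846383 = 3.75625 g/L.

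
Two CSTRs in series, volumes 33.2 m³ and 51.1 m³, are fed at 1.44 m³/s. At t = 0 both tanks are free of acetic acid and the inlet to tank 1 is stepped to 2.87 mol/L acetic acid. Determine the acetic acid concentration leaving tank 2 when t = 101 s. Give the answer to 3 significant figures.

Time constants: τᵢ = Vᵢ/Q for each well-mixed tank.
τ₁ = 33.2/1.44 = 23.056 s; τ₂ = 51.1/1.44 = 35.486 s.
Tank 1: C₁ = C_in(1 − e^(−t/τ₁)). Tank 2 (τ₁ ≠ τ₂): C₂ = C_in[1 − (τ₁ e^(−t/τ₁) − τ₂ e^(−t/τ₂))/(τ₁ − τ₂)].
At t = 101: e^(−t/τ₁) = 0.012516, e^(−t/τ₂) = 0.058065.
C₂ = 2.87·[1 − (23.056·0.012516 − 35.486·0.058065)/(-12.431)] = 2.87·0.85745 = 2.4609 mol/L.

2.46 mol/L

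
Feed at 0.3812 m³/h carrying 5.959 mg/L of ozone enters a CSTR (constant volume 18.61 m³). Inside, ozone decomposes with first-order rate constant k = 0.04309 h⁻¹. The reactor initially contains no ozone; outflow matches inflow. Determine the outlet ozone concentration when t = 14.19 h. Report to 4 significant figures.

1.141 mg/L

Accumulation = in − out − consumed: V dC/dt = Q C_in − Q C − k V C.
This is linear with rate a = Q/V + k = 0.0635736 h⁻¹.
C_ss = Q C_in/(Q + kV) = 1.92001 mg/L; C(t) = C_ss + (C₀ − C_ss) e^(−a t).
C(14.19) = 1.92001 + (-1.92001)·e^(−0.0635736·14.19) = 1.92001 + (-1.92001)·0.405713 = 1.14104 mg/L.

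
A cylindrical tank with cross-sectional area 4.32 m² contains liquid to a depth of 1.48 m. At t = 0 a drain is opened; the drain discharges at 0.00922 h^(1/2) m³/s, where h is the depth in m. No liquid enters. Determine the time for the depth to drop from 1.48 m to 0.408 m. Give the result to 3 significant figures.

541 s

A dh/dt = −Q_out = −0.00922 √h.
This is separable: 2 d(√h)/dt = −0.00922/A, so √h = √h₀ − (0.00922/(2A)) t.
t = 2A(√h₀ − √h)/0.00922 = 2·4.32·(√1.48 − √0.408)/0.00922
  = 8.6400 × (1.2166 − 0.63875) / 0.00922 = 541.46 s.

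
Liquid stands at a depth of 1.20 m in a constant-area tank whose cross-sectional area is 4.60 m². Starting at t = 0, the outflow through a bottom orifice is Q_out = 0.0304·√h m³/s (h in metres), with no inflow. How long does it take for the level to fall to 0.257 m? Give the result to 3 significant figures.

A dh/dt = −Q_out = −0.0304 √h.
Separate and integrate: 2(√h − √h₀) = −(0.0304/A) t.
t = 2A(√h₀ − √h)/0.0304 = 2·4.60·(√1.20 − √0.257)/0.0304
  = 9.2000 × (1.0954 − 0.50695) / 0.0304 = 178.10 s.

178 s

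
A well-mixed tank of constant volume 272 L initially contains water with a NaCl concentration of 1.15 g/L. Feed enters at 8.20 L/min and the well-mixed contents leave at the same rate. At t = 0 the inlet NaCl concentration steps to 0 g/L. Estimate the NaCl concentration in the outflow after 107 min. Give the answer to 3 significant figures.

0.0457 g/L

Transient balance on the dissolved component: V dC/dt = Q(C_in − C).
So dC/dt = (C_in − C)/τ with τ = V/Q = 272/8.20 = 33.171 min.
C approaches C_in exponentially: C(t) = C_in + (C₀ − C_in) e^(−t/τ).
C(107) = 0 + (1.15 − 0)·e^(−107/33.171) = 0 + (1.1500)·0.039727 = 0.045686 g/L.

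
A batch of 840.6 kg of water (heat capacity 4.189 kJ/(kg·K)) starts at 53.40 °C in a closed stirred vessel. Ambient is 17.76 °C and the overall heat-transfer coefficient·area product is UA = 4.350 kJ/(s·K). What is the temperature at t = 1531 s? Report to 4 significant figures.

Lumped-capacitance energy balance: M c_p dT/dt = UA(T_amb − T).
dT/dt = (T_ss − T)/τ with T_ss = T_amb = 17.7600 °C, τ = M c_p/UA = 840.6·4.189/4.350 = 809.488 s.
Integrating: T(t) = T_ss + (T₀ − T_ss) e^(−t/τ).
T(1531) = 17.7600 + (35.6400)·0.150873 = 23.1371 °C.

23.14 °C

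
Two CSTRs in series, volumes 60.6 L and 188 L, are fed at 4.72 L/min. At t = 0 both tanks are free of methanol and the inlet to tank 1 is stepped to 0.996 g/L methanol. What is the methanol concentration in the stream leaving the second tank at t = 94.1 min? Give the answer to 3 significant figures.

Species balance on tank i: dCᵢ/dt = (Cᵢ₋₁ − Cᵢ)/τᵢ with τᵢ = Vᵢ/Q.
τ₁ = 60.6/4.72 = 12.839 min; τ₂ = 188/4.72 = 39.831 min.
Solving the cascade with C₁(0)=C₂(0)=0 gives C₂(t) = C_in[1 − (τ₁ e^(−t/τ₁) − τ₂ e^(−t/τ₂))/(τ₁ − τ₂)].
At t = 94.1: e^(−t/τ₁) = 0.00065607, e^(−t/τ₂) = 0.094183.
C₂ = 0.996·[1 − (12.839·0.00065607 − 39.831·0.094183)/(-26.992)] = 0.996·0.86133 = 0.85788 g/L.

0.858 g/L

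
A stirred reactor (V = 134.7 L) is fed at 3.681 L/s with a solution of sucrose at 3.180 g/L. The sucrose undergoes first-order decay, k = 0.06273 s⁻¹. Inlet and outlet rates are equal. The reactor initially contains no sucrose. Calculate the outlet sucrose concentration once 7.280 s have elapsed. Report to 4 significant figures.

0.4640 g/L

V dC/dt = Q(C_in − C) − k V C.
This is linear with rate a = Q/V + k = 0.0900574 s⁻¹.
C_ss = Q C_in/(Q + kV) = 0.964953 g/L; C(t) = C_ss + (C₀ − C_ss) e^(−a t).
C(7.280) = 0.964953 + (-0.964953)·e^(−0.0900574·7.280) = 0.964953 + (-0.964953)·0.519121 = 0.464025 g/L.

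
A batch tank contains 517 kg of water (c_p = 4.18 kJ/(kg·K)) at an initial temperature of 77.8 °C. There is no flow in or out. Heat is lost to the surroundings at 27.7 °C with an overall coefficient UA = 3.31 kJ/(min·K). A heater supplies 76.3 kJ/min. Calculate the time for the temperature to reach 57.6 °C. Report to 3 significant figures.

First-law balance (no shaft work): M c_p dT/dt = −UA(T − T_amb) + Q̇.
τ = M c_p/UA = 652.89 min; T_ss = T_amb + Q̇/UA = 27.7 + 76.3/3.31 = 50.751 °C.
T(t) = T_ss + (T₀ − T_ss)e^(−t/τ); set T = 57.6:
t = −τ ln[(T − T_ss)/(T₀ − T_ss)] = −652.89 · ln(0.25320) = 896.80 min.

897 min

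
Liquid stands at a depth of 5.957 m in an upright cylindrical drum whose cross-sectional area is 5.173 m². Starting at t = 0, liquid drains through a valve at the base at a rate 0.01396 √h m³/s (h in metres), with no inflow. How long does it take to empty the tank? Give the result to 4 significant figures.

1809 s

A dh/dt = −Q_out = −0.01396 √h.
Separate and integrate: 2(√h − √h₀) = −(0.01396/A) t.
Tank is empty when √h = 0: t_empty = 2A√h₀/0.01396.
t_empty = 2·5.173·√5.957/0.01396 = 10.3460·2.44070/0.01396 = 1808.84 s.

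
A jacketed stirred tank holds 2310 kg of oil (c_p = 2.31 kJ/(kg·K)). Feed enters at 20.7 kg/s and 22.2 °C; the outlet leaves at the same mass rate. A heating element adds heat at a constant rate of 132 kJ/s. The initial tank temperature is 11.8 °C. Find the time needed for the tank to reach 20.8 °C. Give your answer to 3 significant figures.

129 s

Energy balance: M c_p dT/dt = ṁ c_p (T_in − T) + 132.
τ = M/ṁ = 111.59 s; T_ss = T_in + Q̇/(ṁ c_p) = 24.961 °C.
T(t) = T_ss + (T₀ − T_ss) e^(−t/τ). Set T = 20.8:
e^(−t/τ) = (20.8 − 24.961)/(11.8 − 24.961) = 0.31614
t = −111.59 · ln(0.31614) = 128.51 s.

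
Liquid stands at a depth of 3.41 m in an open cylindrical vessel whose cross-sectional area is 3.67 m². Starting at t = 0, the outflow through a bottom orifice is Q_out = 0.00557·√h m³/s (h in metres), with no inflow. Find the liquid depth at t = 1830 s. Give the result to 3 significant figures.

With no inflow, A dh/dt = −0.00557 √h.
∫ h^(−1/2) dh = −(0.00557/A) ∫ dt, giving 2√h = 2√h₀ − (0.00557/A) t.
√h = √3.41 − 0.00557·1830/(2·3.67) = 1.8466 − 1.3887 = 0.45791.
h = 0.45791² = 0.20968 m.

0.210 m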